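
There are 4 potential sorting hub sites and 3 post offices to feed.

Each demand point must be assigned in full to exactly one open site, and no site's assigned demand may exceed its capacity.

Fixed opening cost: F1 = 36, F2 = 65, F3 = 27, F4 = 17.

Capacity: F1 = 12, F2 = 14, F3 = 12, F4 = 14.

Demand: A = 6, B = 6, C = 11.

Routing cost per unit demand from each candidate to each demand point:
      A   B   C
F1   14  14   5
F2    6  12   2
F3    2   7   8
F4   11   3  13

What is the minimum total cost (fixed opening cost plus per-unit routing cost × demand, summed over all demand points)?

161

Open {F2, F3, F4}; cheapest assignment that respects the capacities:
  F2 (cap 14, load 11): C — cost 11×2 = 22
  F3 (cap 12, load 6): A — cost 6×2 = 12
  F4 (cap 14, load 6): B — cost 6×3 = 18
  Shipping 52, fixed 109 → total 161.
  Any other capacity-feasible assignment to {F2, F3, F4} ships for at least 52.
Compare {F1, F3, F4}: its best feasible assignment gives total 165.
Compare {F2, F3}: its best feasible assignment gives total 168.
Every other set of open sites that can feasibly serve all demand totals ≥ 165 even under its best assignment. Minimum: 161.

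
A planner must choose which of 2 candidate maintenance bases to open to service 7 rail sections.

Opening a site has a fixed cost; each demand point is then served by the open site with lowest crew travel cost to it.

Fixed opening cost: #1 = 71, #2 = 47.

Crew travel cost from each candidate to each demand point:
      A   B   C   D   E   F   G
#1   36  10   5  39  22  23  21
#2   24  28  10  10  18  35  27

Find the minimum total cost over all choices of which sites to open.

Open {#2}: assign each demand point to its cheapest open site.
  A→#2 24, B→#2 28, C→#2 10, D→#2 10, E→#2 18, F→#2 35, G→#2 27
  crew travel cost 152, fixed 47 → total 199.
Compare {#1}: crew travel cost 156 + fixed 71 = 227.
Compare {#1, #2}: crew travel cost 111 + fixed 118 = 229.

199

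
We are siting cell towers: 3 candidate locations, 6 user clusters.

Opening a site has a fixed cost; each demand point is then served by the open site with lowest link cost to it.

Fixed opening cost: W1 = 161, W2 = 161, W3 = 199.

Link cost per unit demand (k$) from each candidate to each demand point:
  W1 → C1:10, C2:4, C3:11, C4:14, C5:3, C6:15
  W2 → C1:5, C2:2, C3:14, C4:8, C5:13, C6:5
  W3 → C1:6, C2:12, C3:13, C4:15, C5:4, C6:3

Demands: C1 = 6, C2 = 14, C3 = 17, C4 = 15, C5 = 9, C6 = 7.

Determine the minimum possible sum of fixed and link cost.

Open {W2}: assign each demand point to its cheapest open site.
  C1→W2 6×5=30, C2→W2 14×2=28, C3→W2 17×14=238, C4→W2 15×8=120, C5→W2 9×13=117, C6→W2 7×5=35
  link cost 568, fixed 161 → total 729.
Compare {W1, W2}: link cost 427 + fixed 322 = 749.
Compare {W1}: link cost 645 + fixed 161 = 806.
Compare {W2, W3}: link cost 456 + fixed 360 = 816.
All other subsets cost ≥ 749. Minimum total cost: 729.

729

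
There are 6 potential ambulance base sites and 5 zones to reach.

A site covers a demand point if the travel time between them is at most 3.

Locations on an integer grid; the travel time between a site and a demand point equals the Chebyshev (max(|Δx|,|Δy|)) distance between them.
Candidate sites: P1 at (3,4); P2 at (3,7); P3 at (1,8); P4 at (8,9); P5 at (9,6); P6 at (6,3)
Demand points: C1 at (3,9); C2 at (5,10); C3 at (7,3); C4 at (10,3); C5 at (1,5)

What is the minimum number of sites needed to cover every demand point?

2

Coverage sets (demand points within 3 of each site):
  P1: {C5}
  P2: {C1, C2, C5}
  P3: {C1, C5}
  P4: {C2}
  P5: {C3, C4}
  P6: {C3}
No single site covers all 5 demand points.
But {P2, P5} covers everything, so the minimum is 2.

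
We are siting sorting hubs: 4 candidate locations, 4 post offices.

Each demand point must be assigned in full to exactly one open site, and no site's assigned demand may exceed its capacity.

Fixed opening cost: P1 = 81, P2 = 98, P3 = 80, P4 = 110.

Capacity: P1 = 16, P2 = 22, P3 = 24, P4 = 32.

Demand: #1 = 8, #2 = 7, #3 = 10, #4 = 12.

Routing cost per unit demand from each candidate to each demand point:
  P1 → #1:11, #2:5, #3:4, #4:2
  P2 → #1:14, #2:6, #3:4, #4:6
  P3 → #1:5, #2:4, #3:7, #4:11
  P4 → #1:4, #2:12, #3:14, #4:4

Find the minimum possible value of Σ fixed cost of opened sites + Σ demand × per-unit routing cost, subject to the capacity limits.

358

Open {P2, P3}; cheapest assignment that respects the capacities:
  P2 (cap 22, load 22): #3, #4 — cost 10×4 + 12×6 = 112
  P3 (cap 24, load 15): #1, #2 — cost 8×5 + 7×4 = 68
  Shipping 180, fixed 178 → total 358.
  Any other capacity-feasible assignment to {P2, P3} ships for at least 180.
Compare {P3, P4}: its best feasible assignment gives total 368.
Compare {P2, P4}: its best feasible assignment gives total 370.
Every other set of open sites that can feasibly serve all demand totals ≥ 368 even under its best assignment. Minimum: 358.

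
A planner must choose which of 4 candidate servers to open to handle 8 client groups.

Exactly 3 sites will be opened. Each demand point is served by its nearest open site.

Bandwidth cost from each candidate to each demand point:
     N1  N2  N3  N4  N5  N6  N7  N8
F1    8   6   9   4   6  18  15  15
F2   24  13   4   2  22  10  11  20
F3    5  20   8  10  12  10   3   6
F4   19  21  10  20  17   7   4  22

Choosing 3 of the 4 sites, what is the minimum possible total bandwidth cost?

42

Open {F1, F2, F3}.
  N1→F3 5, N2→F1 6, N3→F2 4, N4→F2 2, N5→F1 6, N6→F2 10, N7→F3 3, N8→F3 6  ⇒ total 42.
Compare {F1, F3, F4}: total 45.
Compare {F1, F2, F4}: total 52.
No size-3 selection does better; minimum is 42.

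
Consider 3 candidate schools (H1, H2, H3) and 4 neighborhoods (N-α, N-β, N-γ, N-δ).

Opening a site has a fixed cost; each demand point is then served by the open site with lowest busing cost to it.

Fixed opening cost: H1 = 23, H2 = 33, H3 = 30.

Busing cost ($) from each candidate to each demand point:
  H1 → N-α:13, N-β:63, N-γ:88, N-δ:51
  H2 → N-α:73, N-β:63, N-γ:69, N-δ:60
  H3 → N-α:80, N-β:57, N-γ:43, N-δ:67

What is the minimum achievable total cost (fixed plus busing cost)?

217

Open {H1, H3}: assign each demand point to its cheapest open site.
  N-α→H1 13, N-β→H3 57, N-γ→H3 43, N-δ→H1 51
  busing cost 164, fixed 53 → total 217.
Compare {H1}: busing cost 215 + fixed 23 = 238.
Compare {H1, H2, H3}: busing cost 164 + fixed 86 = 250.
Compare {H1, H2}: busing cost 196 + fixed 56 = 252.
All other subsets cost ≥ 238. Minimum total cost: 217.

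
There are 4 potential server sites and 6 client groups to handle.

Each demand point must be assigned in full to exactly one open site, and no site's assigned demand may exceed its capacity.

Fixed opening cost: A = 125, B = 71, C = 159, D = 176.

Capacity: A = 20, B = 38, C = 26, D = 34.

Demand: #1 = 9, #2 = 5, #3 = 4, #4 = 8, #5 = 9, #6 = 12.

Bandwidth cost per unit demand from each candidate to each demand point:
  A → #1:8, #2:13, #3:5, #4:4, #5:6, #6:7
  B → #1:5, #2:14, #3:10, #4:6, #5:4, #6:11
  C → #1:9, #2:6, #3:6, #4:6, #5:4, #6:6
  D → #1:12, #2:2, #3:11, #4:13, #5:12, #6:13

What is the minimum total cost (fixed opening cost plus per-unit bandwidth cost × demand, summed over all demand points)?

485

Open {B, C}; cheapest assignment that respects the capacities:
  B (cap 38, load 26): #1, #4, #5 — cost 9×5 + 8×6 + 9×4 = 129
  C (cap 26, load 21): #2, #3, #6 — cost 5×6 + 4×6 + 12×6 = 126
  Shipping 255, fixed 230 → total 485.
  Any other capacity-feasible assignment to {B, C} ships for at least 255.
Compare {A, B}: its best feasible assignment gives total 499.
Compare {B, D}: its best feasible assignment gives total 562.
Every other set of open sites that can feasibly serve all demand totals ≥ 499 even under its best assignment. Minimum: 485.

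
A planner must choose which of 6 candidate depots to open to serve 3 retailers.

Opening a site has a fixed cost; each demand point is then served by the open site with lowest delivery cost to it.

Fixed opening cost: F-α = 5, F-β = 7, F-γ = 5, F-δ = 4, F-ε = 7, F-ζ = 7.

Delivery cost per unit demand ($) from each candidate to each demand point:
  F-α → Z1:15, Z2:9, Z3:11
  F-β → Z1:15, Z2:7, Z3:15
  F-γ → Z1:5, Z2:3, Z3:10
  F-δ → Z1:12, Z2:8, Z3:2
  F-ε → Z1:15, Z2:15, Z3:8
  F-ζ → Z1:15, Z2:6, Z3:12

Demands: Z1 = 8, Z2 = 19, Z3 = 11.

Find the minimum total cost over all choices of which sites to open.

Open {F-γ, F-δ}: assign each demand point to its cheapest open site.
  Z1→F-γ 8×5=40, Z2→F-γ 19×3=57, Z3→F-δ 11×2=22
  delivery cost 119, fixed 9 → total 128.
Compare {F-α, F-γ, F-δ}: delivery cost 119 + fixed 14 = 133.
Compare {F-β, F-γ, F-δ}: delivery cost 119 + fixed 16 = 135.
Compare {F-γ, F-δ, F-ε}: delivery cost 119 + fixed 16 = 135.
All other subsets cost ≥ 133. Minimum total cost: 128.

128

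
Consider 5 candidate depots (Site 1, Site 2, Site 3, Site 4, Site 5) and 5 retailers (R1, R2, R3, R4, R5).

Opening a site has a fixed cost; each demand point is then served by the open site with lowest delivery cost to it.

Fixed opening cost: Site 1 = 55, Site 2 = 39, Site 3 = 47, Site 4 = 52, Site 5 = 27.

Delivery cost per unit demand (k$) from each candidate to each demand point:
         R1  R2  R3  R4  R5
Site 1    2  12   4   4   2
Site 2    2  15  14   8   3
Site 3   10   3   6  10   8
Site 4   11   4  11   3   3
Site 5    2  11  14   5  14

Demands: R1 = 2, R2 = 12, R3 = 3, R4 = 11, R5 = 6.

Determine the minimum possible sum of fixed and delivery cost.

206

Open {Site 4}: assign each demand point to its cheapest open site.
  R1→Site 4 2×11=22, R2→Site 4 12×4=48, R3→Site 4 3×11=33, R4→Site 4 11×3=33, R5→Site 4 6×3=18
  delivery cost 154, fixed 52 → total 206.
Compare {Site 1, Site 3}: delivery cost 108 + fixed 102 = 210.
Compare {Site 4, Site 5}: delivery cost 136 + fixed 79 = 215.
Compare {Site 1, Site 4}: delivery cost 109 + fixed 107 = 216.
All other subsets cost ≥ 210. Minimum total cost: 206.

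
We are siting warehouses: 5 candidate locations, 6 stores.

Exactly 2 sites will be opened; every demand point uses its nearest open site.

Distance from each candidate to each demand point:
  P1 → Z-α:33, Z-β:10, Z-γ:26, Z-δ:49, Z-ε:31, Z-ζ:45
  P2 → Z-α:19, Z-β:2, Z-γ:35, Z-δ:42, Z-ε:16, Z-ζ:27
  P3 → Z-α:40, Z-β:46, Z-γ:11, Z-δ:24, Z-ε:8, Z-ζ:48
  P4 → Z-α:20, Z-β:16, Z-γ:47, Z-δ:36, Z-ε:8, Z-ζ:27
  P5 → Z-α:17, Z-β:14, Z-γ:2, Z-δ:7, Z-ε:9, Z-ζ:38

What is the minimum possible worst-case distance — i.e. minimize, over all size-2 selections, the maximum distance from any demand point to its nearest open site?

Open {P2, P3}.
  Farthest demand point is Z-ζ at distance 27 (to P2); all others are ≤ 27.
With {P2, P5} the worst case is 27.
With {P3, P4} the worst case is 27.
No size-2 selection achieves below 27.

27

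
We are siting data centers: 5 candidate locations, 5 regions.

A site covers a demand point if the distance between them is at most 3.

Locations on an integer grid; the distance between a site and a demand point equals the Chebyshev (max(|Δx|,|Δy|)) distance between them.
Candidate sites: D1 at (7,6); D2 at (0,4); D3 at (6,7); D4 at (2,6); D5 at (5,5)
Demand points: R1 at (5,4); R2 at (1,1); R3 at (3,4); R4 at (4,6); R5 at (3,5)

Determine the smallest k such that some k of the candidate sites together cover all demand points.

2

Coverage sets (demand points within 3 of each site):
  D1: {R1, R4}
  D2: {R2, R3, R5}
  D3: {R1, R3, R4, R5}
  D4: {R1, R3, R4, R5}
  D5: {R1, R3, R4, R5}
No single site covers all 5 demand points.
But {D1, D2} covers everything, so the minimum is 2.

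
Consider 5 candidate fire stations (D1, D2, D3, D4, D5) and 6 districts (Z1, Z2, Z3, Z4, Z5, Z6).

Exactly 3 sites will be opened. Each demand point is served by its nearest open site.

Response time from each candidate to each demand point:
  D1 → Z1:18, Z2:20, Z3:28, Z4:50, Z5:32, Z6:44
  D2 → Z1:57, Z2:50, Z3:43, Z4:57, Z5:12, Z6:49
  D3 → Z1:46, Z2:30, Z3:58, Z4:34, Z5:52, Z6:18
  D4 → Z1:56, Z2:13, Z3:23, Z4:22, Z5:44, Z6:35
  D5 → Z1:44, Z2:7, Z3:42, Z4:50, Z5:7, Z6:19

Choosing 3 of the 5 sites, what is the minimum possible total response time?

Open {D1, D4, D5}.
  Z1→D1 18, Z2→D5 7, Z3→D4 23, Z4→D4 22, Z5→D5 7, Z6→D5 19  ⇒ total 96.
Compare {D1, D3, D5}: total 112.
Compare {D3, D4, D5}: total 121.
No size-3 selection does better; minimum is 96.

96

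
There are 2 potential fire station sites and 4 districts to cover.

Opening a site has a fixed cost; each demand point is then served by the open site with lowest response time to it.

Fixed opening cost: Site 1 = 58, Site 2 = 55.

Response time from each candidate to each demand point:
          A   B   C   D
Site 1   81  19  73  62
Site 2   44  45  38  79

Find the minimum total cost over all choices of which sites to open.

261

Open {Site 2}: assign each demand point to its cheapest open site.
  A→Site 2 44, B→Site 2 45, C→Site 2 38, D→Site 2 79
  response time 206, fixed 55 → total 261.
Compare {Site 1, Site 2}: response time 163 + fixed 113 = 276.
Compare {Site 1}: response time 235 + fixed 58 = 293.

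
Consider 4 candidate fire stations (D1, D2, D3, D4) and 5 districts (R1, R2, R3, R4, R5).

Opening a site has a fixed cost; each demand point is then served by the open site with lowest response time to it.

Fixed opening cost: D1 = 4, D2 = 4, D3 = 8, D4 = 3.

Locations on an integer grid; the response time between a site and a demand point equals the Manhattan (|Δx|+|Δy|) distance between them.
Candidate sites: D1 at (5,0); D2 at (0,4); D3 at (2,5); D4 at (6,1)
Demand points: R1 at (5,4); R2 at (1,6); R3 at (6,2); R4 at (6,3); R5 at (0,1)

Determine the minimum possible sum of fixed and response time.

Open {D2, D4}: assign each demand point to its cheapest open site.
  R1→D4 4, R2→D2 3, R3→D4 1, R4→D4 2, R5→D2 3
  response time 13, fixed 7 → total 20.
Compare {D1, D2, D4}: response time 13 + fixed 11 = 24.
Compare {D1, D2}: response time 17 + fixed 8 = 25.
Compare {D4}: response time 23 + fixed 3 = 26.
All other subsets cost ≥ 24. Minimum total cost: 20.

20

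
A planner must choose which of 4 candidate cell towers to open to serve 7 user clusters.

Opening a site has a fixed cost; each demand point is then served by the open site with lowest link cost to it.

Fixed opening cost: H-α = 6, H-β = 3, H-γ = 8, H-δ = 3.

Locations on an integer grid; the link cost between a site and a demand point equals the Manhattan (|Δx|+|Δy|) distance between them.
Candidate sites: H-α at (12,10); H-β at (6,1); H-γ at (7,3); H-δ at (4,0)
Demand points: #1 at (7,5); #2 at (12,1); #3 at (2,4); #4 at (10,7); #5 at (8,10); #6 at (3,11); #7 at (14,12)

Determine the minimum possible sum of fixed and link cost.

50

Open {H-α, H-β}: assign each demand point to its cheapest open site.
  #1→H-β 5, #2→H-β 6, #3→H-β 7, #4→H-α 5, #5→H-α 4, #6→H-α 10, #7→H-α 4
  link cost 41, fixed 9 → total 50.
Compare {H-α, H-γ}: link cost 38 + fixed 14 = 52.
Compare {H-α, H-β, H-δ}: link cost 40 + fixed 12 = 52.
Compare {H-α, H-β, H-γ}: link cost 37 + fixed 17 = 54.
All other subsets cost ≥ 52. Minimum total cost: 50.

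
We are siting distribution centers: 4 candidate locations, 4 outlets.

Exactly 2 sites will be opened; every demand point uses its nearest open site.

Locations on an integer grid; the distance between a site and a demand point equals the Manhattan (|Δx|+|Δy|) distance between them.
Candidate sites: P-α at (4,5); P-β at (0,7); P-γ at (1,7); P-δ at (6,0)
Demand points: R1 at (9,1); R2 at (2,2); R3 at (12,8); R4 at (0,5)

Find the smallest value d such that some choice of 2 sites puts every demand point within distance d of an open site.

Open {P-α, P-β}.
  Farthest demand point is R3 at distance 11 (to P-α); all others are ≤ 11.
With {P-α, P-γ} the worst case is 11.
With {P-α, P-δ} the worst case is 11.
No size-2 selection achieves below 11.

11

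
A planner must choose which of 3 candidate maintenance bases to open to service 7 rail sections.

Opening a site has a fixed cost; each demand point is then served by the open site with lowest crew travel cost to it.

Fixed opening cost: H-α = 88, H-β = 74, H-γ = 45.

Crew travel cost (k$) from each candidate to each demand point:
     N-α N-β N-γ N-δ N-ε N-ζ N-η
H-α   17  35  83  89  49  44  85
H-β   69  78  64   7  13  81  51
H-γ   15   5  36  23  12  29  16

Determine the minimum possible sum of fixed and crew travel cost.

Open {H-γ}: assign each demand point to its cheapest open site.
  N-α→H-γ 15, N-β→H-γ 5, N-γ→H-γ 36, N-δ→H-γ 23, N-ε→H-γ 12, N-ζ→H-γ 29, N-η→H-γ 16
  crew travel cost 136, fixed 45 → total 181.
Compare {H-β, H-γ}: crew travel cost 120 + fixed 119 = 239.
Compare {H-α, H-γ}: crew travel cost 136 + fixed 133 = 269.
Compare {H-α, H-β, H-γ}: crew travel cost 120 + fixed 207 = 327.
All other subsets cost ≥ 239. Minimum total cost: 181.

181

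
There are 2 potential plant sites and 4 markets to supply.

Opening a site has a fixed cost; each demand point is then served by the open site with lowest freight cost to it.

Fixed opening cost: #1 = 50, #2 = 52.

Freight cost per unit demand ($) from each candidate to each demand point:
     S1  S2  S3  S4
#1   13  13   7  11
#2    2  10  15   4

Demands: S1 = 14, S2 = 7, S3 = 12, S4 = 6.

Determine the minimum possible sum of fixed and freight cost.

Open {#1, #2}: assign each demand point to its cheapest open site.
  S1→#2 14×2=28, S2→#2 7×10=70, S3→#1 12×7=84, S4→#2 6×4=24
  freight cost 206, fixed 102 → total 308.
Compare {#2}: freight cost 302 + fixed 52 = 354.
Compare {#1}: freight cost 423 + fixed 50 = 473.

308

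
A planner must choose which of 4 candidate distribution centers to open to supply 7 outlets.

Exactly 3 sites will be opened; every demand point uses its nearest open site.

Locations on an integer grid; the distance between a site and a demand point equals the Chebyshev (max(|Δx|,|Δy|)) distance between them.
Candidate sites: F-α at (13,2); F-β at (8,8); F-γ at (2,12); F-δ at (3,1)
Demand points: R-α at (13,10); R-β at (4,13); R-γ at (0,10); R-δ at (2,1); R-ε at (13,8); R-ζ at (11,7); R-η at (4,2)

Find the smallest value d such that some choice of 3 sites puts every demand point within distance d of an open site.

5

Open {F-β, F-γ, F-δ}.
  Farthest demand point is R-α at distance 5 (to F-β); all others are ≤ 5.
With {F-α, F-β, F-γ} the worst case is 7.
With {F-α, F-β, F-δ} the worst case is 8.
No size-3 selection achieves below 5.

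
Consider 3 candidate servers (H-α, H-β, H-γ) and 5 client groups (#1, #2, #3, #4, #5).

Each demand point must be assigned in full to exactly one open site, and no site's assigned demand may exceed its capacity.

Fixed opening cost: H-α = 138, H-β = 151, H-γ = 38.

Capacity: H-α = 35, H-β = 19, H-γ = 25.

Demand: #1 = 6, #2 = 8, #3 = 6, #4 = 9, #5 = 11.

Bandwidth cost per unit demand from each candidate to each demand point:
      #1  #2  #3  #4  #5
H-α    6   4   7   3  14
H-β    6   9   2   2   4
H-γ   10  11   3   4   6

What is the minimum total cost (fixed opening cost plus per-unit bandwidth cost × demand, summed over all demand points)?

Open {H-α, H-γ}; cheapest assignment that respects the capacities:
  H-α (cap 35, load 23): #1, #2, #4 — cost 6×6 + 8×4 + 9×3 = 95
  H-γ (cap 25, load 17): #3, #5 — cost 6×3 + 11×6 = 84
  Shipping 179, fixed 176 → total 355.
  Any other capacity-feasible assignment to {H-α, H-γ} ships for at least 179.
Compare {H-β, H-γ}: its best feasible assignment gives total 411.
Compare {H-α, H-β}: its best feasible assignment gives total 440.
Every other set of open sites that can feasibly serve all demand totals ≥ 411 even under its best assignment. Minimum: 355.

355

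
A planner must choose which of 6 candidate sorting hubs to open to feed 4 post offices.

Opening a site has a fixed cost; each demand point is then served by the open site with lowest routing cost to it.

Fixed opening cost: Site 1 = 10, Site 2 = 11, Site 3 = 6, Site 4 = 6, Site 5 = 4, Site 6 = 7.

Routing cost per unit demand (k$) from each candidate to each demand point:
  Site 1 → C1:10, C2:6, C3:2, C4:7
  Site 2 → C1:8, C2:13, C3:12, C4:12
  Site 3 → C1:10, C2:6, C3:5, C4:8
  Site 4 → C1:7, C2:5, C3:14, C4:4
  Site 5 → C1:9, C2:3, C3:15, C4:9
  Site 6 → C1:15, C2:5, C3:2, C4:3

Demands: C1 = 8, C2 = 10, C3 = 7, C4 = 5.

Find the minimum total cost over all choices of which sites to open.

132

Open {Site 4, Site 5, Site 6}: assign each demand point to its cheapest open site.
  C1→Site 4 8×7=56, C2→Site 5 10×3=30, C3→Site 6 7×2=14, C4→Site 6 5×3=15
  routing cost 115, fixed 17 → total 132.
Compare {Site 3, Site 4, Site 5, Site 6}: routing cost 115 + fixed 23 = 138.
Compare {Site 1, Site 4, Site 5}: routing cost 120 + fixed 20 = 140.
Compare {Site 5, Site 6}: routing cost 131 + fixed 11 = 142.
All other subsets cost ≥ 138. Minimum total cost: 132.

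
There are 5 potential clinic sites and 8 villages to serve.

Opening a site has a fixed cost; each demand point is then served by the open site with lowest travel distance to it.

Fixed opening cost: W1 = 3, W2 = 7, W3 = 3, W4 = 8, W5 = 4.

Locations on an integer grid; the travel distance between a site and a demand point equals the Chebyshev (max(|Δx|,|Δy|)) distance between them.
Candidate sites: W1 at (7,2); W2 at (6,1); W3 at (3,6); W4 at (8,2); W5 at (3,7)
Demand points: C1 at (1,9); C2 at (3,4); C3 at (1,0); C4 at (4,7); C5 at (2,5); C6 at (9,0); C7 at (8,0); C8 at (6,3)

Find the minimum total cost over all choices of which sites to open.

Open {W1, W3}: assign each demand point to its cheapest open site.
  C1→W3 3, C2→W3 2, C3→W1 6, C4→W3 1, C5→W3 1, C6→W1 2, C7→W1 2, C8→W1 1
  travel distance 18, fixed 6 → total 24.
Compare {W1, W5}: travel distance 19 + fixed 7 = 26.
Compare {W1, W3, W5}: travel distance 17 + fixed 10 = 27.
Compare {W2, W3}: travel distance 19 + fixed 10 = 29.
All other subsets cost ≥ 26. Minimum total cost: 24.

24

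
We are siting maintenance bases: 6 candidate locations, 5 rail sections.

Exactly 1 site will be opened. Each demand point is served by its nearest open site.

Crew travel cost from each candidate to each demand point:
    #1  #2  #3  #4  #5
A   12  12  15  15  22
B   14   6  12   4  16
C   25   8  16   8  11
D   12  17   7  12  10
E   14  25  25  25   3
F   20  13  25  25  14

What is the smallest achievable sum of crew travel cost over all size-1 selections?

52

Open {B}.
  #1→B 14, #2→B 6, #3→B 12, #4→B 4, #5→B 16  ⇒ total 52.
Compare {D}: total 58.
Compare {C}: total 68.
No size-1 selection does better; minimum is 52.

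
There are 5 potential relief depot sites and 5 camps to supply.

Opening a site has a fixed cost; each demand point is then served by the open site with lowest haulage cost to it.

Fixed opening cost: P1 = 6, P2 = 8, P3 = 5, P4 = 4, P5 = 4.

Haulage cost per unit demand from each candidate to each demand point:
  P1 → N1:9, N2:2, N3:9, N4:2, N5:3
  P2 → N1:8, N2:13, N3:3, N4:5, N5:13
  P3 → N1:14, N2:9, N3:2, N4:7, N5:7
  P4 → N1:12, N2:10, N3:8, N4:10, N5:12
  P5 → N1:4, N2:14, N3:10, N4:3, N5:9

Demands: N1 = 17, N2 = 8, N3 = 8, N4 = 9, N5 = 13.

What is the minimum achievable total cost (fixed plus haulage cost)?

172

Open {P1, P3, P5}: assign each demand point to its cheapest open site.
  N1→P5 17×4=68, N2→P1 8×2=16, N3→P3 8×2=16, N4→P1 9×2=18, N5→P1 13×3=39
  haulage cost 157, fixed 15 → total 172.
Compare {P1, P3, P4, P5}: haulage cost 157 + fixed 19 = 176.
Compare {P1, P2, P3, P5}: haulage cost 157 + fixed 23 = 180.
Compare {P1, P2, P5}: haulage cost 165 + fixed 18 = 183.
All other subsets cost ≥ 176. Minimum total cost: 172.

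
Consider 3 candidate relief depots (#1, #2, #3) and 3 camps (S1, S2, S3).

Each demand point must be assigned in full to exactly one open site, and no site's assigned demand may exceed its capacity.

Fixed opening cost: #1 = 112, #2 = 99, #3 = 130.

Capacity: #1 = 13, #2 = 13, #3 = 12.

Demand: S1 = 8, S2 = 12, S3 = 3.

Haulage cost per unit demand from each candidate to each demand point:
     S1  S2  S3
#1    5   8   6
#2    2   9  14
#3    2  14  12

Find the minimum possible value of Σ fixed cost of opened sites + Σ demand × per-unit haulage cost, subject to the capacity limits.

Open {#1, #2}; cheapest assignment that respects the capacities:
  #1 (cap 13, load 12): S2 — cost 12×8 = 96
  #2 (cap 13, load 11): S1, S3 — cost 8×2 + 3×14 = 58
  Shipping 154, fixed 211 → total 365.
  Any other capacity-feasible assignment to {#1, #2} ships for at least 154.
Compare {#2, #3}: its best feasible assignment gives total 389.
Compare {#1, #3}: its best feasible assignment gives total 390.
Every other set of open sites that can feasibly serve all demand totals ≥ 389 even under its best assignment. Minimum: 365.

365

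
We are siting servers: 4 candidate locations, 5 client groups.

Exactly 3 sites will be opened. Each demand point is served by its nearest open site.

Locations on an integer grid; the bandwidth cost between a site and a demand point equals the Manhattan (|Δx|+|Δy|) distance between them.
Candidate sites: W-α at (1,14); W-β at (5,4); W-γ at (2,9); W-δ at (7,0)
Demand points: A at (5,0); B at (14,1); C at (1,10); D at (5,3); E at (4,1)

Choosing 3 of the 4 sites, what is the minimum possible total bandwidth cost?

Open {W-β, W-γ, W-δ}.
  A→W-δ 2, B→W-δ 8, C→W-γ 2, D→W-β 1, E→W-β 4  ⇒ total 17.
Compare {W-α, W-β, W-δ}: total 19.
Compare {W-α, W-γ, W-δ}: total 21.
No size-3 selection does better; minimum is 17.

17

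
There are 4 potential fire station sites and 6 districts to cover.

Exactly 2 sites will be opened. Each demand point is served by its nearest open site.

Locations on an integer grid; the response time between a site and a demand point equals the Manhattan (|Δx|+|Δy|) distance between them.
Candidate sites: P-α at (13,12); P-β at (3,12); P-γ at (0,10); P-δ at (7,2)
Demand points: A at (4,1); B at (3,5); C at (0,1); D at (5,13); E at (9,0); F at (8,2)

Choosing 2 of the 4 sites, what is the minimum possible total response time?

27

Open {P-β, P-δ}.
  A→P-δ 4, B→P-β 7, C→P-δ 8, D→P-β 3, E→P-δ 4, F→P-δ 1  ⇒ total 27.
Compare {P-γ, P-δ}: total 32.
Compare {P-α, P-δ}: total 33.
No size-2 selection does better; minimum is 27.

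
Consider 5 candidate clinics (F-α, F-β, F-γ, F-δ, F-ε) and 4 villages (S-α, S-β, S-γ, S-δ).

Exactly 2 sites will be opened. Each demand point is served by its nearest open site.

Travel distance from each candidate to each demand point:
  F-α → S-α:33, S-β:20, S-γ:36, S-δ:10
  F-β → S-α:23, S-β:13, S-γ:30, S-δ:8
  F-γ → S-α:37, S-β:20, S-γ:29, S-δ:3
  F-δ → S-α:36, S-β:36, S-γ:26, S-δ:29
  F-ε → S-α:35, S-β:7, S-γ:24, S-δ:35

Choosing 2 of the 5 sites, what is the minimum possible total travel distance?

Open {F-β, F-ε}.
  S-α→F-β 23, S-β→F-ε 7, S-γ→F-ε 24, S-δ→F-β 8  ⇒ total 62.
Compare {F-β, F-γ}: total 68.
Compare {F-γ, F-ε}: total 69.
No size-2 selection does better; minimum is 62.

62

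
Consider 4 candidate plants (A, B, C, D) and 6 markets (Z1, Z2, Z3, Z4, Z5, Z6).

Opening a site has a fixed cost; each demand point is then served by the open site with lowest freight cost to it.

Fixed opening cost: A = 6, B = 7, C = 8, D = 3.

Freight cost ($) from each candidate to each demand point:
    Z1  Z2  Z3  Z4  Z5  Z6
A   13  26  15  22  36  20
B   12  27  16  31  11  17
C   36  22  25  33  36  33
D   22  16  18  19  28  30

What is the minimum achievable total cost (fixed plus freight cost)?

101

Open {B, D}: assign each demand point to its cheapest open site.
  Z1→B 12, Z2→D 16, Z3→B 16, Z4→D 19, Z5→B 11, Z6→B 17
  freight cost 91, fixed 10 → total 101.
Compare {A, B, D}: freight cost 90 + fixed 16 = 106.
Compare {B, C, D}: freight cost 91 + fixed 18 = 109.
Compare {A, B, C, D}: freight cost 90 + fixed 24 = 114.
All other subsets cost ≥ 106. Minimum total cost: 101.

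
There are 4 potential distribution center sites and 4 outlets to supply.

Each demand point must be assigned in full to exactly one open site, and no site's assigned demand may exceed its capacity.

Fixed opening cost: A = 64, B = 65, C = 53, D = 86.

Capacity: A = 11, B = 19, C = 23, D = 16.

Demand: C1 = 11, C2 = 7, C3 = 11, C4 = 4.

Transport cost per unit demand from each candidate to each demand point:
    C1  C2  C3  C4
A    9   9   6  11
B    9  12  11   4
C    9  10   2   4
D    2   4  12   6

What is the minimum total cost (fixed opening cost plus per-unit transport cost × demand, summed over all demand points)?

269

Open {C, D}; cheapest assignment that respects the capacities:
  C (cap 23, load 22): C2, C3, C4 — cost 7×10 + 11×2 + 4×4 = 108
  D (cap 16, load 11): C1 — cost 11×2 = 22
  Shipping 130, fixed 139 → total 269.
  Any other capacity-feasible assignment to {C, D} ships for at least 130.
Compare {A, C}: its best feasible assignment gives total 324.
Compare {B, C}: its best feasible assignment gives total 325.
Every other set of open sites that can feasibly serve all demand totals ≥ 324 even under its best assignment. Minimum: 269.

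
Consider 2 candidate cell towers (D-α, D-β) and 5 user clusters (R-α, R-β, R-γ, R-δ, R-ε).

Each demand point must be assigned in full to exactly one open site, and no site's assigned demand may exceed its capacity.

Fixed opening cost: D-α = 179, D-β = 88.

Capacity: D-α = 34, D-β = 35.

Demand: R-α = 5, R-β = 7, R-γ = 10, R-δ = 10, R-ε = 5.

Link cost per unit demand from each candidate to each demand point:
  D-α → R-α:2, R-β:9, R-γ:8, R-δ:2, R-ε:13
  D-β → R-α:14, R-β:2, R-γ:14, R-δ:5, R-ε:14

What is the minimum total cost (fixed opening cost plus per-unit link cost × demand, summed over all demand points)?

Open {D-α, D-β}; cheapest assignment that respects the capacities:
  D-α (cap 34, load 30): R-α, R-γ, R-δ, R-ε — cost 5×2 + 10×8 + 10×2 + 5×13 = 175
  D-β (cap 35, load 7): R-β — cost 7×2 = 14
  Shipping 189, fixed 267 → total 456.
  Any other capacity-feasible assignment to {D-α, D-β} ships for at least 189.
Total demand is 37 and no other set of sites has combined capacity ≥ 37, so {D-α, D-β} is the only feasible choice of open sites. Minimum: 456.

456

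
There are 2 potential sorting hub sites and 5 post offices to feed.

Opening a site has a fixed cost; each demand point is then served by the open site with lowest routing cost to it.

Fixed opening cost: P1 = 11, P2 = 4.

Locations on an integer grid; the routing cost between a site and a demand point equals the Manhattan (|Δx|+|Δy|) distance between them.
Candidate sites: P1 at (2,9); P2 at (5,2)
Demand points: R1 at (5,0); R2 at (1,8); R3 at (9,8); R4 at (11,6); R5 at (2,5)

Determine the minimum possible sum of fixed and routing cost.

41

Open {P1, P2}: assign each demand point to its cheapest open site.
  R1→P2 2, R2→P1 2, R3→P1 8, R4→P2 10, R5→P1 4
  routing cost 26, fixed 15 → total 41.
Compare {P2}: routing cost 38 + fixed 4 = 42.
Compare {P1}: routing cost 38 + fixed 11 = 49.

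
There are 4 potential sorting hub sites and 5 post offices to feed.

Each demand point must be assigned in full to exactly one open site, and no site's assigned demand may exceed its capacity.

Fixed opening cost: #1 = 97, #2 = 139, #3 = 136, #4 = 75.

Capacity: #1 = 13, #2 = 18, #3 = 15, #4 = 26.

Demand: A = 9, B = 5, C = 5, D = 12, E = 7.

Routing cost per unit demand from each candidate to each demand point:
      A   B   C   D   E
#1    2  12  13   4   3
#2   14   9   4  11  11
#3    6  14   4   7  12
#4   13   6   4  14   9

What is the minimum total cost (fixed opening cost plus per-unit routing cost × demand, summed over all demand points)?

450

Open {#1, #4}; cheapest assignment that respects the capacities:
  #1 (cap 13, load 12): D — cost 12×4 = 48
  #4 (cap 26, load 26): A, B, C, E — cost 9×13 + 5×6 + 5×4 + 7×9 = 230
  Shipping 278, fixed 172 → total 450.
  Any other capacity-feasible assignment to {#1, #4} ships for at least 278.
Compare {#1, #3, #4}: its best feasible assignment gives total 523.
Compare {#3, #4}: its best feasible assignment gives total 525.
Every other set of open sites that can feasibly serve all demand totals ≥ 523 even under its best assignment. Minimum: 450.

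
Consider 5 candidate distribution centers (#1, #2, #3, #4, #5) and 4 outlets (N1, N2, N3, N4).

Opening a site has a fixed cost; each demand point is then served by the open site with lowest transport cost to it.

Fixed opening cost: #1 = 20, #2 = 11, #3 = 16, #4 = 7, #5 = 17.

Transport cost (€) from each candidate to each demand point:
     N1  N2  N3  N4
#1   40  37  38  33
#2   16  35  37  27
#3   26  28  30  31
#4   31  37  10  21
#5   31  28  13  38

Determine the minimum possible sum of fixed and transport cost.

100

Open {#2, #4}: assign each demand point to its cheapest open site.
  N1→#2 16, N2→#2 35, N3→#4 10, N4→#4 21
  transport cost 82, fixed 18 → total 100.
Compare {#4}: transport cost 99 + fixed 7 = 106.
Compare {#3, #4}: transport cost 85 + fixed 23 = 108.
Compare {#2, #3, #4}: transport cost 75 + fixed 34 = 109.
All other subsets cost ≥ 106. Minimum total cost: 100.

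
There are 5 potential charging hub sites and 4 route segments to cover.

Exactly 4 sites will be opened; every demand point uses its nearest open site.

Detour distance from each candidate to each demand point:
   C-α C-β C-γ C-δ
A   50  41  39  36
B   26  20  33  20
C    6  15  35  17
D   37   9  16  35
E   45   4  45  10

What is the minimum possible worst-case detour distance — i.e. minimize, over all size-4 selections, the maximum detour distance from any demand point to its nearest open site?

Open {A, C, D, E}.
  Farthest demand point is C-γ at detour distance 16 (to D); all others are ≤ 16.
With {B, C, D, E} the worst case is 16.
With {A, B, C, D} the worst case is 17.
No size-4 selection achieves below 16.

16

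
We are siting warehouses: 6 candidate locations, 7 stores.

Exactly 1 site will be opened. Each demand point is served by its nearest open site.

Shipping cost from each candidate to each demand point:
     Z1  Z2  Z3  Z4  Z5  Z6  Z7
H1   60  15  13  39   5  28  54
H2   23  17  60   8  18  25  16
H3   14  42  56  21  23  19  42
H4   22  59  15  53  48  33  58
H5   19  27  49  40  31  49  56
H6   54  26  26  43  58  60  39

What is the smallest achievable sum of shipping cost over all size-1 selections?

167

Open {H2}.
  Z1→H2 23, Z2→H2 17, Z3→H2 60, Z4→H2 8, Z5→H2 18, Z6→H2 25, Z7→H2 16  ⇒ total 167.
Compare {H1}: total 214.
Compare {H3}: total 217.
No size-1 selection does better; minimum is 167.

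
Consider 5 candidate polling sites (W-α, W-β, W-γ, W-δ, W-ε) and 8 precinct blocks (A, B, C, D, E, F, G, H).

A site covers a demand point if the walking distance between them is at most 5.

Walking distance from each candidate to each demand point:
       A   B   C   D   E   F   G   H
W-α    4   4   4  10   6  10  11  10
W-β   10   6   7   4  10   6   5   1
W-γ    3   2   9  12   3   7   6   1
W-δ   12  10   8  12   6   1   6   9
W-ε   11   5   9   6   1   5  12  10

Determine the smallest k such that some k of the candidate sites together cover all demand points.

Coverage sets (demand points within 5 of each site):
  W-α: {A, B, C}
  W-β: {D, G, H}
  W-γ: {A, B, E, H}
  W-δ: {F}
  W-ε: {B, E, F}
No 2 sites suffice: every size-2 union leaves at least one demand point uncovered.
But {W-α, W-β, W-ε} covers everything, so the minimum is 3.

3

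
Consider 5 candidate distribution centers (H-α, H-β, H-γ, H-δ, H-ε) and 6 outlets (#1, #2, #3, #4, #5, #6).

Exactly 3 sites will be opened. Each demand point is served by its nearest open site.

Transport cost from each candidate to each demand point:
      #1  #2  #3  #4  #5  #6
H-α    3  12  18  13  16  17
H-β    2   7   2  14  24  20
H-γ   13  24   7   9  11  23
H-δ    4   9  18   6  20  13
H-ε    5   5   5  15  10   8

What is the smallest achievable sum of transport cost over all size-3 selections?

Open {H-β, H-δ, H-ε}.
  #1→H-β 2, #2→H-ε 5, #3→H-β 2, #4→H-δ 6, #5→H-ε 10, #6→H-ε 8  ⇒ total 33.
Compare {H-β, H-γ, H-ε}: total 36.
Compare {H-α, H-δ, H-ε}: total 37.
No size-3 selection does better; minimum is 33.

33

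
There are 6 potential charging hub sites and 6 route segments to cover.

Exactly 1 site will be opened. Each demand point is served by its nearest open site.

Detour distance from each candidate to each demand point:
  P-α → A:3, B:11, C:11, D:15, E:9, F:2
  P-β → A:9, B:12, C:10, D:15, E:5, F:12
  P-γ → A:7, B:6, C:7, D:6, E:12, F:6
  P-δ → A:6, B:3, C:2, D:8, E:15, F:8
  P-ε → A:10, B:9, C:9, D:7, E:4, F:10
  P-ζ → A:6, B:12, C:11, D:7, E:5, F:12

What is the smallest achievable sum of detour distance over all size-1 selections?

42

Open {P-δ}.
  A→P-δ 6, B→P-δ 3, C→P-δ 2, D→P-δ 8, E→P-δ 15, F→P-δ 8  ⇒ total 42.
Compare {P-γ}: total 44.
Compare {P-ε}: total 49.
No size-1 selection does better; minimum is 42.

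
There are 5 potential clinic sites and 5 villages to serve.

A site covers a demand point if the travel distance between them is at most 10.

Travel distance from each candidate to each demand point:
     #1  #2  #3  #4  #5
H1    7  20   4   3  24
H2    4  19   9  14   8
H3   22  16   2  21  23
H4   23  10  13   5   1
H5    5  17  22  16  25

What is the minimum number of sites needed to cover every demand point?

2

Coverage sets (demand points within 10 of each site):
  H1: {#1, #3, #4}
  H2: {#1, #3, #5}
  H3: {#3}
  H4: {#2, #4, #5}
  H5: {#1}
No single site covers all 5 demand points.
But {H1, H4} covers everything, so the minimum is 2.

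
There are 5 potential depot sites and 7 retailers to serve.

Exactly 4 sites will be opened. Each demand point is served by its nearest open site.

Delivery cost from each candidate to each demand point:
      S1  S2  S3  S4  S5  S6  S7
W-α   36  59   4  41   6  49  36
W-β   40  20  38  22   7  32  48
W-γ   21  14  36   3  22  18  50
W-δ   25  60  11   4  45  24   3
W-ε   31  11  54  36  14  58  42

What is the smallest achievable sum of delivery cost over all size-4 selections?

66

Open {W-α, W-γ, W-δ, W-ε}.
  S1→W-γ 21, S2→W-ε 11, S3→W-α 4, S4→W-γ 3, S5→W-α 6, S6→W-γ 18, S7→W-δ 3  ⇒ total 66.
Compare {W-α, W-β, W-γ, W-δ}: total 69.
Compare {W-β, W-γ, W-δ, W-ε}: total 74.
No size-4 selection does better; minimum is 66.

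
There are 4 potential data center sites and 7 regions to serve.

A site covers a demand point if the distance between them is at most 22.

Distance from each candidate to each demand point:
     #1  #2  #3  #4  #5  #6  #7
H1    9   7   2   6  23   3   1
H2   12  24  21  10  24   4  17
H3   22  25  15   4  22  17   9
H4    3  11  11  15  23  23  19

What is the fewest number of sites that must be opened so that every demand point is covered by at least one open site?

Coverage sets (demand points within 22 of each site):
  H1: {#1, #2, #3, #4, #6, #7}
  H2: {#1, #3, #4, #6, #7}
  H3: {#1, #3, #4, #5, #6, #7}
  H4: {#1, #2, #3, #4, #7}
No single site covers all 7 demand points.
But {H1, H3} covers everything, so the minimum is 2.

2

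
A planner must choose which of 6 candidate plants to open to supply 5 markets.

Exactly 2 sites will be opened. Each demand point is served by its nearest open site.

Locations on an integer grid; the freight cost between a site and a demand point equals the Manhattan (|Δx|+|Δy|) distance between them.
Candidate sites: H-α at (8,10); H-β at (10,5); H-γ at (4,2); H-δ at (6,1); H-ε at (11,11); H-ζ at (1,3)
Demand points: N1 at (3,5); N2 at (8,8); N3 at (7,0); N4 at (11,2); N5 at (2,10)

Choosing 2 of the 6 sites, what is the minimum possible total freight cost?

23

Open {H-α, H-δ}.
  N1→H-δ 7, N2→H-α 2, N3→H-δ 2, N4→H-δ 6, N5→H-α 6  ⇒ total 23.
Compare {H-α, H-γ}: total 24.
Compare {H-α, H-β}: total 27.
No size-2 selection does better; minimum is 23.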